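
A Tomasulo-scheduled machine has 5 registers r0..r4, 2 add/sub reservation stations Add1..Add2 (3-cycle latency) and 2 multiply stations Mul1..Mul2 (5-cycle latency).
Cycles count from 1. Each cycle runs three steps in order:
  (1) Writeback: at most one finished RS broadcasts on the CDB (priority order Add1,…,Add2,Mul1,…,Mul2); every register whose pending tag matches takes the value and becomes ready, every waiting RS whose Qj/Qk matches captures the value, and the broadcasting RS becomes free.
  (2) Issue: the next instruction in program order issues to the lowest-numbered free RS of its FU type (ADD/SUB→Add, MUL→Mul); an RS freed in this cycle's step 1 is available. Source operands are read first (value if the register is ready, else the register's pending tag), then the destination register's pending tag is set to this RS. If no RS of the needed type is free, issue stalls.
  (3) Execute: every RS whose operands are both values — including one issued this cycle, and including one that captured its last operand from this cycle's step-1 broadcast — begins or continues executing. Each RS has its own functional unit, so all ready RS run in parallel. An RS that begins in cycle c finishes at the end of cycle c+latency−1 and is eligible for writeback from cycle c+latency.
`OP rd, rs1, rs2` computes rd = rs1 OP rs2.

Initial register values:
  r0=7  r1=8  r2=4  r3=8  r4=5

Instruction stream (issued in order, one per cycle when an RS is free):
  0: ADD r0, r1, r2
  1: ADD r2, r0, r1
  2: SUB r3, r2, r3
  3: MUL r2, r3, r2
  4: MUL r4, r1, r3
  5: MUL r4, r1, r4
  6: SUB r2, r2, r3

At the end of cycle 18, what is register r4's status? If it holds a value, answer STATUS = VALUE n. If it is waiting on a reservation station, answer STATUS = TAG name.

STATUS = TAG Mul1

cycle 1: issue ADD r0<-Add1 // r0:Add1,r1:8,r2:4,r3:8,r4:5
cycle 2: issue ADD r2<-Add2 // r0:Add1,r1:8,r2:Add2,r3:8,r4:5
cycle 3: stall // r0:Add1,r1:8,r2:Add2,r3:8,r4:5
cycle 4: CDB Add1=12; issue SUB r3<-Add1 // r0:12,r1:8,r2:Add2,r3:Add1,r4:5
cycle 5: issue MUL r2<-Mul1 // r0:12,r1:8,r2:Mul1,r3:Add1,r4:5
cycle 6: issue MUL r4<-Mul2 // r0:12,r1:8,r2:Mul1,r3:Add1,r4:Mul2
cycle 7: CDB Add2=20; stall // r0:12,r1:8,r2:Mul1,r3:Add1,r4:Mul2
cycle 8: stall // r0:12,r1:8,r2:Mul1,r3:Add1,r4:Mul2
cycle 9: stall // r0:12,r1:8,r2:Mul1,r3:Add1,r4:Mul2
cycle 10: CDB Add1=12; stall // r0:12,r1:8,r2:Mul1,r3:12,r4:Mul2
cycle 11: stall // r0:12,r1:8,r2:Mul1,r3:12,r4:Mul2
cycle 12: stall // r0:12,r1:8,r2:Mul1,r3:12,r4:Mul2
cycle 13: stall // r0:12,r1:8,r2:Mul1,r3:12,r4:Mul2
cycle 14: stall // r0:12,r1:8,r2:Mul1,r3:12,r4:Mul2
cycle 15: CDB Mul1=240; issue MUL r4<-Mul1 // r0:12,r1:8,r2:240,r3:12,r4:Mul1
cycle 16: CDB Mul2=96; issue SUB r2<-Add1 // r0:12,r1:8,r2:Add1,r3:12,r4:Mul1
cycle 17: - // r0:12,r1:8,r2:Add1,r3:12,r4:Mul1
cycle 18: - // r0:12,r1:8,r2:Add1,r3:12,r4:Mul1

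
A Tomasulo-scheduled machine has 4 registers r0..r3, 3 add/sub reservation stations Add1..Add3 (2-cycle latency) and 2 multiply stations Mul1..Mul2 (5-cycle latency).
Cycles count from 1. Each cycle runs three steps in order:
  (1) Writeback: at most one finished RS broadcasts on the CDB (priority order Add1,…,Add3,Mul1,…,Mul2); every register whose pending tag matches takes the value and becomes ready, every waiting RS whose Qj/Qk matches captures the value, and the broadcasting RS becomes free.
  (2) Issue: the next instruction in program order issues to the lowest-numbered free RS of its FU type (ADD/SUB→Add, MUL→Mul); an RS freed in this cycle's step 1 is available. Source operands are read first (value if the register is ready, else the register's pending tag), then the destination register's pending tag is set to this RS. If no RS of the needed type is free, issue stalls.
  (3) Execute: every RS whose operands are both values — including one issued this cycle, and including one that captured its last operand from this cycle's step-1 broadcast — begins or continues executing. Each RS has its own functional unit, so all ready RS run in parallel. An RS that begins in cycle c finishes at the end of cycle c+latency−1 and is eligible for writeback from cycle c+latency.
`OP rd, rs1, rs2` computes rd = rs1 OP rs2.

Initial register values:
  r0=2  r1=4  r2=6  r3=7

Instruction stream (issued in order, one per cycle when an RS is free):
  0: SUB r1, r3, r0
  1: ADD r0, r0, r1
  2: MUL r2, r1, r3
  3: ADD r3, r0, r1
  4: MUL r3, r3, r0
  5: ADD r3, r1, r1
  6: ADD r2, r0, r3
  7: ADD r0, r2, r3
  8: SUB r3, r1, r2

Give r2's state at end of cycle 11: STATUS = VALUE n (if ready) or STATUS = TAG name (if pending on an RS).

STATUS = VALUE 17

  c1: issue SUB r1<-Add1  regs: r0:2,r1:Add1,r2:6,r3:7
  c2: issue ADD r0<-Add2  regs: r0:Add2,r1:Add1,r2:6,r3:7
  c3: CDB Add1=5; issue MUL r2<-Mul1  regs: r0:Add2,r1:5,r2:Mul1,r3:7
  c4: issue ADD r3<-Add1  regs: r0:Add2,r1:5,r2:Mul1,r3:Add1
  c5: CDB Add2=7; issue MUL r3<-Mul2  regs: r0:7,r1:5,r2:Mul1,r3:Mul2
  c6: issue ADD r3<-Add2  regs: r0:7,r1:5,r2:Mul1,r3:Add2
  c7: CDB Add1=12; issue ADD r2<-Add1  regs: r0:7,r1:5,r2:Add1,r3:Add2
  c8: CDB Add2=10; issue ADD r0<-Add2  regs: r0:Add2,r1:5,r2:Add1,r3:10
  c9: CDB Mul1=35; issue SUB r3<-Add3  regs: r0:Add2,r1:5,r2:Add1,r3:Add3
  c10: CDB Add1=17  regs: r0:Add2,r1:5,r2:17,r3:Add3
  c11: -  regs: r0:Add2,r1:5,r2:17,r3:Add3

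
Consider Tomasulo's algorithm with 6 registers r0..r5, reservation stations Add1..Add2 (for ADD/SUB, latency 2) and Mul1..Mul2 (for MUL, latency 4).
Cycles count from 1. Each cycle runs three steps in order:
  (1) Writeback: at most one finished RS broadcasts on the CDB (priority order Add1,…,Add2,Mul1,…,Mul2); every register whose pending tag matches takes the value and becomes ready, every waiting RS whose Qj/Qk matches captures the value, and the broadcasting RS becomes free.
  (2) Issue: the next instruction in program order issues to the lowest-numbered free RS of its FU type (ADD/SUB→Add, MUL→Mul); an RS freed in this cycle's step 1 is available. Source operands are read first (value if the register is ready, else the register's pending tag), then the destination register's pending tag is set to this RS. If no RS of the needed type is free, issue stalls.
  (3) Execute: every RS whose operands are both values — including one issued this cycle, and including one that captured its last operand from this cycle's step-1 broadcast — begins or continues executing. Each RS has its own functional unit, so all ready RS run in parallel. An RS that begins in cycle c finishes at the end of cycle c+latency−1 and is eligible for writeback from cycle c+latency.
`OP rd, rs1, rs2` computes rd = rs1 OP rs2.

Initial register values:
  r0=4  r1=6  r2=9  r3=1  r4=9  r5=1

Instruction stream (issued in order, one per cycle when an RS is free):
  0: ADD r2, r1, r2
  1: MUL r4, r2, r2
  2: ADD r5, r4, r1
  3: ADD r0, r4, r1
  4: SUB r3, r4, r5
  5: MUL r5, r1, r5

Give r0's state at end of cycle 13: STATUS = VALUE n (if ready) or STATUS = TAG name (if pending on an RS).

c1: issue ADD r2<-Add1 | r0:4,r1:6,r2:Add1,r3:1,r4:9,r5:1
c2: issue MUL r4<-Mul1 | r0:4,r1:6,r2:Add1,r3:1,r4:Mul1,r5:1
c3: CDB Add1=15; issue ADD r5<-Add1 | r0:4,r1:6,r2:15,r3:1,r4:Mul1,r5:Add1
c4: issue ADD r0<-Add2 | r0:Add2,r1:6,r2:15,r3:1,r4:Mul1,r5:Add1
c5: stall | r0:Add2,r1:6,r2:15,r3:1,r4:Mul1,r5:Add1
c6: stall | r0:Add2,r1:6,r2:15,r3:1,r4:Mul1,r5:Add1
c7: CDB Mul1=225; stall | r0:Add2,r1:6,r2:15,r3:1,r4:225,r5:Add1
c8: stall | r0:Add2,r1:6,r2:15,r3:1,r4:225,r5:Add1
c9: CDB Add1=231; issue SUB r3<-Add1 | r0:Add2,r1:6,r2:15,r3:Add1,r4:225,r5:231
c10: CDB Add2=231; issue MUL r5<-Mul1 | r0:231,r1:6,r2:15,r3:Add1,r4:225,r5:Mul1
c11: CDB Add1=-6 | r0:231,r1:6,r2:15,r3:-6,r4:225,r5:Mul1
c12: - | r0:231,r1:6,r2:15,r3:-6,r4:225,r5:Mul1
c13: - | r0:231,r1:6,r2:15,r3:-6,r4:225,r5:Mul1

STATUS = VALUE 231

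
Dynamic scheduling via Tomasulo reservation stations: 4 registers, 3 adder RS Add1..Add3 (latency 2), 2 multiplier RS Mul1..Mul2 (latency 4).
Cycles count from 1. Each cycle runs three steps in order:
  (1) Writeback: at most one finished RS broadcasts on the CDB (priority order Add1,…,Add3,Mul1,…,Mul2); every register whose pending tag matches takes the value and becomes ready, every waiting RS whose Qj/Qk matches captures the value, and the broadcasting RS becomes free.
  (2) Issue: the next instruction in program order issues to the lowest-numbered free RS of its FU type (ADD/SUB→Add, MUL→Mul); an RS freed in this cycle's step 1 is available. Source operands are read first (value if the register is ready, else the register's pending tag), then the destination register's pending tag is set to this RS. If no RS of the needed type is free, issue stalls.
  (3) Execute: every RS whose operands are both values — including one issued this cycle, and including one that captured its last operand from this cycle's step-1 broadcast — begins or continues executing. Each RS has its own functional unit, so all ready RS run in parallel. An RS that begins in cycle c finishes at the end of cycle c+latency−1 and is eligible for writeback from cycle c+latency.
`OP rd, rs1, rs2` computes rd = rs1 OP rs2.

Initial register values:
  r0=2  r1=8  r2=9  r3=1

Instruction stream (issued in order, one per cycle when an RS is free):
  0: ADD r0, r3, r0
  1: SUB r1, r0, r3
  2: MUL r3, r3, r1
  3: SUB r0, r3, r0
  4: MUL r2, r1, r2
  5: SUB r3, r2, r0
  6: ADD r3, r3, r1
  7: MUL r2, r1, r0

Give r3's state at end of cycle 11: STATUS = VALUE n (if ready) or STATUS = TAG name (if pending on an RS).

STATUS = TAG Add3

  c1: issue ADD r0<-Add1  regs: r0:Add1,r1:8,r2:9,r3:1
  c2: issue SUB r1<-Add2  regs: r0:Add1,r1:Add2,r2:9,r3:1
  c3: CDB Add1=3; issue MUL r3<-Mul1  regs: r0:3,r1:Add2,r2:9,r3:Mul1
  c4: issue SUB r0<-Add1  regs: r0:Add1,r1:Add2,r2:9,r3:Mul1
  c5: CDB Add2=2; issue MUL r2<-Mul2  regs: r0:Add1,r1:2,r2:Mul2,r3:Mul1
  c6: issue SUB r3<-Add2  regs: r0:Add1,r1:2,r2:Mul2,r3:Add2
  c7: issue ADD r3<-Add3  regs: r0:Add1,r1:2,r2:Mul2,r3:Add3
  c8: stall  regs: r0:Add1,r1:2,r2:Mul2,r3:Add3
  c9: CDB Mul1=2; issue MUL r2<-Mul1  regs: r0:Add1,r1:2,r2:Mul1,r3:Add3
  c10: CDB Mul2=18  regs: r0:Add1,r1:2,r2:Mul1,r3:Add3
  c11: CDB Add1=-1  regs: r0:-1,r1:2,r2:Mul1,r3:Add3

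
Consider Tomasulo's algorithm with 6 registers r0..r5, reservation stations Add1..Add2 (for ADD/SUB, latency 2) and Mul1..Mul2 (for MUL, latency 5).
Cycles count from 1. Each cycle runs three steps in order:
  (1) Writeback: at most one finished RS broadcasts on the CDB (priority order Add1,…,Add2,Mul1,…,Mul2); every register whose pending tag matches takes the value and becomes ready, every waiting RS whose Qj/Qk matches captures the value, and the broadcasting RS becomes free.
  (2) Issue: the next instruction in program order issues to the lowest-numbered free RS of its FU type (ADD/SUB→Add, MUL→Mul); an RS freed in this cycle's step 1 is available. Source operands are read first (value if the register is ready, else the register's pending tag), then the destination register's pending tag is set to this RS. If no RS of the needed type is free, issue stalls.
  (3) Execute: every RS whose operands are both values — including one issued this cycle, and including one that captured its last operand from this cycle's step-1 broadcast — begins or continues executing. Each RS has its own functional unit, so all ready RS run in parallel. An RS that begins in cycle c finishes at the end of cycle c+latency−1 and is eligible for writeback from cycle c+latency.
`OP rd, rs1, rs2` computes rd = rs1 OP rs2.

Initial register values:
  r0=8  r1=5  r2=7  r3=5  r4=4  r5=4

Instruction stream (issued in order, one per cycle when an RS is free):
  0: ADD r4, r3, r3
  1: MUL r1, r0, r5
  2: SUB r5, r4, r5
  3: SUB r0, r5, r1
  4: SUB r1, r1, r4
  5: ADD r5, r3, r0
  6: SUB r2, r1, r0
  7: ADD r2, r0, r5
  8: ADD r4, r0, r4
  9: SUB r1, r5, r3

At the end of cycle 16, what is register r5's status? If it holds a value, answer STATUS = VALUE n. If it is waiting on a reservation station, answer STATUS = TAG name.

STATUS = VALUE -21

c1: issue ADD r4<-Add1 | r0:8,r1:5,r2:7,r3:5,r4:Add1,r5:4
c2: issue MUL r1<-Mul1 | r0:8,r1:Mul1,r2:7,r3:5,r4:Add1,r5:4
c3: CDB Add1=10; issue SUB r5<-Add1 | r0:8,r1:Mul1,r2:7,r3:5,r4:10,r5:Add1
c4: issue SUB r0<-Add2 | r0:Add2,r1:Mul1,r2:7,r3:5,r4:10,r5:Add1
c5: CDB Add1=6; issue SUB r1<-Add1 | r0:Add2,r1:Add1,r2:7,r3:5,r4:10,r5:6
c6: stall | r0:Add2,r1:Add1,r2:7,r3:5,r4:10,r5:6
c7: CDB Mul1=32; stall | r0:Add2,r1:Add1,r2:7,r3:5,r4:10,r5:6
c8: stall | r0:Add2,r1:Add1,r2:7,r3:5,r4:10,r5:6
c9: CDB Add1=22; issue ADD r5<-Add1 | r0:Add2,r1:22,r2:7,r3:5,r4:10,r5:Add1
c10: CDB Add2=-26; issue SUB r2<-Add2 | r0:-26,r1:22,r2:Add2,r3:5,r4:10,r5:Add1
c11: stall | r0:-26,r1:22,r2:Add2,r3:5,r4:10,r5:Add1
c12: CDB Add1=-21; issue ADD r2<-Add1 | r0:-26,r1:22,r2:Add1,r3:5,r4:10,r5:-21
c13: CDB Add2=48; issue ADD r4<-Add2 | r0:-26,r1:22,r2:Add1,r3:5,r4:Add2,r5:-21
c14: CDB Add1=-47; issue SUB r1<-Add1 | r0:-26,r1:Add1,r2:-47,r3:5,r4:Add2,r5:-21
c15: CDB Add2=-16 | r0:-26,r1:Add1,r2:-47,r3:5,r4:-16,r5:-21
c16: CDB Add1=-26 | r0:-26,r1:-26,r2:-47,r3:5,r4:-16,r5:-21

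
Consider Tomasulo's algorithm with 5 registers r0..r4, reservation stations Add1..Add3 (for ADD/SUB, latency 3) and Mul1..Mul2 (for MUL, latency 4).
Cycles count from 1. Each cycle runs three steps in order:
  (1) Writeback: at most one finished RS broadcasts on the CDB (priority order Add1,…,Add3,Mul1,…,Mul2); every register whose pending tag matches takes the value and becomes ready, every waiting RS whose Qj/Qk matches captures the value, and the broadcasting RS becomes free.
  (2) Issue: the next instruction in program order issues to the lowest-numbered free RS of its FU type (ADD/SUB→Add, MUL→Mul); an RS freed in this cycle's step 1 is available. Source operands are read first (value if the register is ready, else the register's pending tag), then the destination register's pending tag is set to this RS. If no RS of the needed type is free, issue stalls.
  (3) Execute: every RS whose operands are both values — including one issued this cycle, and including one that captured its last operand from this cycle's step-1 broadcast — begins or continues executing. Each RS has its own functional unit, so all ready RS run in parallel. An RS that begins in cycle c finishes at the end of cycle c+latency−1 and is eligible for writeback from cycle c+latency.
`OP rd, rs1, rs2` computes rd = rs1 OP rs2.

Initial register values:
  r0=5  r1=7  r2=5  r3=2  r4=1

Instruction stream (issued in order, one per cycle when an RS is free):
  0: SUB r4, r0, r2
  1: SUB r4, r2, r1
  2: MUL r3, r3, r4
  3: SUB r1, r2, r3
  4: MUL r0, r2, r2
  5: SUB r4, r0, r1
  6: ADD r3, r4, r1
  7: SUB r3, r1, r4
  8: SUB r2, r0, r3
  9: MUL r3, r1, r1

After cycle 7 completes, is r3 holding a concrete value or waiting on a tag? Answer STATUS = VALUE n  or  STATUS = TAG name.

  c1: issue SUB r4<-Add1  regs: r0:5,r1:7,r2:5,r3:2,r4:Add1
  c2: issue SUB r4<-Add2  regs: r0:5,r1:7,r2:5,r3:2,r4:Add2
  c3: issue MUL r3<-Mul1  regs: r0:5,r1:7,r2:5,r3:Mul1,r4:Add2
  c4: CDB Add1=0; issue SUB r1<-Add1  regs: r0:5,r1:Add1,r2:5,r3:Mul1,r4:Add2
  c5: CDB Add2=-2; issue MUL r0<-Mul2  regs: r0:Mul2,r1:Add1,r2:5,r3:Mul1,r4:-2
  c6: issue SUB r4<-Add2  regs: r0:Mul2,r1:Add1,r2:5,r3:Mul1,r4:Add2
  c7: issue ADD r3<-Add3  regs: r0:Mul2,r1:Add1,r2:5,r3:Add3,r4:Add2

STATUS = TAG Add3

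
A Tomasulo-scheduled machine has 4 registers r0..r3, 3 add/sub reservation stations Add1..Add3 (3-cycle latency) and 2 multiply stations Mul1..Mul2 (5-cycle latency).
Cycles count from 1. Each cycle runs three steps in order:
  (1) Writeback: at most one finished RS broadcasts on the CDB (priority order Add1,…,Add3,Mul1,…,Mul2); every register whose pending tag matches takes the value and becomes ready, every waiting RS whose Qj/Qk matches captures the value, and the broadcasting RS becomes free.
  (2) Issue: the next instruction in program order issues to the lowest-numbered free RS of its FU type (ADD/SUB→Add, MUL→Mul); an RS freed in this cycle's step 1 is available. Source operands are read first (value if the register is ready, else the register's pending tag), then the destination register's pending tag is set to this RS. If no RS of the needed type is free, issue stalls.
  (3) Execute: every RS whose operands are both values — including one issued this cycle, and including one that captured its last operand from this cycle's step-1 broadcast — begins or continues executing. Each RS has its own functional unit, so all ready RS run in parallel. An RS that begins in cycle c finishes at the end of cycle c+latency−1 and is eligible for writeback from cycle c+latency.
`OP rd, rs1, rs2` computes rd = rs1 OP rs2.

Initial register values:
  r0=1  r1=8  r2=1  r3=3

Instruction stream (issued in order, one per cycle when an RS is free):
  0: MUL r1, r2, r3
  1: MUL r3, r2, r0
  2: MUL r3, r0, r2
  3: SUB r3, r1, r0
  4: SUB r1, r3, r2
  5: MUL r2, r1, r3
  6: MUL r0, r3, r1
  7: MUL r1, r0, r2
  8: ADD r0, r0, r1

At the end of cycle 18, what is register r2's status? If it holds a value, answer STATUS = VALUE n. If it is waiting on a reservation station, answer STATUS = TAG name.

cycle 1: issue MUL r1<-Mul1 // r0:1,r1:Mul1,r2:1,r3:3
cycle 2: issue MUL r3<-Mul2 // r0:1,r1:Mul1,r2:1,r3:Mul2
cycle 3: stall // r0:1,r1:Mul1,r2:1,r3:Mul2
cycle 4: stall // r0:1,r1:Mul1,r2:1,r3:Mul2
cycle 5: stall // r0:1,r1:Mul1,r2:1,r3:Mul2
cycle 6: CDB Mul1=3; issue MUL r3<-Mul1 // r0:1,r1:3,r2:1,r3:Mul1
cycle 7: CDB Mul2=1; issue SUB r3<-Add1 // r0:1,r1:3,r2:1,r3:Add1
cycle 8: issue SUB r1<-Add2 // r0:1,r1:Add2,r2:1,r3:Add1
cycle 9: issue MUL r2<-Mul2 // r0:1,r1:Add2,r2:Mul2,r3:Add1
cycle 10: CDB Add1=2; stall // r0:1,r1:Add2,r2:Mul2,r3:2
cycle 11: CDB Mul1=1; issue MUL r0<-Mul1 // r0:Mul1,r1:Add2,r2:Mul2,r3:2
cycle 12: stall // r0:Mul1,r1:Add2,r2:Mul2,r3:2
cycle 13: CDB Add2=1; stall // r0:Mul1,r1:1,r2:Mul2,r3:2
cycle 14: stall // r0:Mul1,r1:1,r2:Mul2,r3:2
cycle 15: stall // r0:Mul1,r1:1,r2:Mul2,r3:2
cycle 16: stall // r0:Mul1,r1:1,r2:Mul2,r3:2
cycle 17: stall // r0:Mul1,r1:1,r2:Mul2,r3:2
cycle 18: CDB Mul1=2; issue MUL r1<-Mul1 // r0:2,r1:Mul1,r2:Mul2,r3:2

STATUS = TAG Mul2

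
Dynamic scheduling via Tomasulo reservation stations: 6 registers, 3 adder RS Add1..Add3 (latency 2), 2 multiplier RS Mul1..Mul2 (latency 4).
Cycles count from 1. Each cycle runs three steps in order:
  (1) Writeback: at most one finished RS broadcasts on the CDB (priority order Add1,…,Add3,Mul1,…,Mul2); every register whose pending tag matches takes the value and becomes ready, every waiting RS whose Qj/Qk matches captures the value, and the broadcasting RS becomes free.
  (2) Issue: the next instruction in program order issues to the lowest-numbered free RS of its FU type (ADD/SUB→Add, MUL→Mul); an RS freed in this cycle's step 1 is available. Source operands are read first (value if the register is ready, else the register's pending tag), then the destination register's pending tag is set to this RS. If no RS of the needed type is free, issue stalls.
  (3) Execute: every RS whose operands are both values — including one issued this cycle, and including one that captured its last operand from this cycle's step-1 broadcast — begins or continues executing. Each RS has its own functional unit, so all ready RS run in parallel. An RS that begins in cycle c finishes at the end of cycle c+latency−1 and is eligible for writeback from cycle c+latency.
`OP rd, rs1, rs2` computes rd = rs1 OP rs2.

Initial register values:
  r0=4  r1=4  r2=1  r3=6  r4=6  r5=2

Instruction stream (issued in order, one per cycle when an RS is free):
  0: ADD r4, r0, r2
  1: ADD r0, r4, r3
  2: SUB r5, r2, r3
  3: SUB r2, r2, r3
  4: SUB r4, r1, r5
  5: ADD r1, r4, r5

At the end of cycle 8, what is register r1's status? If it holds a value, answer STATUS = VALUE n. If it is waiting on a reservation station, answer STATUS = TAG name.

  c1: issue ADD r4<-Add1  regs: r0:4,r1:4,r2:1,r3:6,r4:Add1,r5:2
  c2: issue ADD r0<-Add2  regs: r0:Add2,r1:4,r2:1,r3:6,r4:Add1,r5:2
  c3: CDB Add1=5; issue SUB r5<-Add1  regs: r0:Add2,r1:4,r2:1,r3:6,r4:5,r5:Add1
  c4: issue SUB r2<-Add3  regs: r0:Add2,r1:4,r2:Add3,r3:6,r4:5,r5:Add1
  c5: CDB Add1=-5; issue SUB r4<-Add1  regs: r0:Add2,r1:4,r2:Add3,r3:6,r4:Add1,r5:-5
  c6: CDB Add2=11; issue ADD r1<-Add2  regs: r0:11,r1:Add2,r2:Add3,r3:6,r4:Add1,r5:-5
  c7: CDB Add1=9  regs: r0:11,r1:Add2,r2:Add3,r3:6,r4:9,r5:-5
  c8: CDB Add3=-5  regs: r0:11,r1:Add2,r2:-5,r3:6,r4:9,r5:-5

STATUS = TAG Add2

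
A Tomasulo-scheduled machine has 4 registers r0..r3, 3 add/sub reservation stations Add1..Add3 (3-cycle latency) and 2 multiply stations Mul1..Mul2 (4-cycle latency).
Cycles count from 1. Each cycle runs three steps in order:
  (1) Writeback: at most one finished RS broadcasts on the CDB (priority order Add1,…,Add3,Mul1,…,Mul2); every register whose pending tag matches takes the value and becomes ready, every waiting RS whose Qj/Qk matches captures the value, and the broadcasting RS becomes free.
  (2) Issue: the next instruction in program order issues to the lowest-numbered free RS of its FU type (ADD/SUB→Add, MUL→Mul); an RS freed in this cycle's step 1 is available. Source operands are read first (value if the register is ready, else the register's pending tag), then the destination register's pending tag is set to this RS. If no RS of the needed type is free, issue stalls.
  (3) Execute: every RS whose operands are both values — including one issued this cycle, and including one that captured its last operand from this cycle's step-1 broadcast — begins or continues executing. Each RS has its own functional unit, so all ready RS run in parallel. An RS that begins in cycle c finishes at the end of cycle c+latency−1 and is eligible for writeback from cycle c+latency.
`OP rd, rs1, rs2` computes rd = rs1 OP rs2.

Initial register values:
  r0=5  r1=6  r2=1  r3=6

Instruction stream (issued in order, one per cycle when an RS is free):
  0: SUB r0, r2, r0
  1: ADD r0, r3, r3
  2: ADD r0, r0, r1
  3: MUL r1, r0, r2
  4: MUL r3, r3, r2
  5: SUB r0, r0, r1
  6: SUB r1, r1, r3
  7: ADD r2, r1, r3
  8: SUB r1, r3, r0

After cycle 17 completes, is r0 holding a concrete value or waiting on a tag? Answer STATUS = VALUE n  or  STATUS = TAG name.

  c1: issue SUB r0<-Add1  regs: r0:Add1,r1:6,r2:1,r3:6
  c2: issue ADD r0<-Add2  regs: r0:Add2,r1:6,r2:1,r3:6
  c3: issue ADD r0<-Add3  regs: r0:Add3,r1:6,r2:1,r3:6
  c4: CDB Add1=-4; issue MUL r1<-Mul1  regs: r0:Add3,r1:Mul1,r2:1,r3:6
  c5: CDB Add2=12; issue MUL r3<-Mul2  regs: r0:Add3,r1:Mul1,r2:1,r3:Mul2
  c6: issue SUB r0<-Add1  regs: r0:Add1,r1:Mul1,r2:1,r3:Mul2
  c7: issue SUB r1<-Add2  regs: r0:Add1,r1:Add2,r2:1,r3:Mul2
  c8: CDB Add3=18; issue ADD r2<-Add3  regs: r0:Add1,r1:Add2,r2:Add3,r3:Mul2
  c9: CDB Mul2=6; stall  regs: r0:Add1,r1:Add2,r2:Add3,r3:6
  c10: stall  regs: r0:Add1,r1:Add2,r2:Add3,r3:6
  c11: stall  regs: r0:Add1,r1:Add2,r2:Add3,r3:6
  c12: CDB Mul1=18; stall  regs: r0:Add1,r1:Add2,r2:Add3,r3:6
  c13: stall  regs: r0:Add1,r1:Add2,r2:Add3,r3:6
  c14: stall  regs: r0:Add1,r1:Add2,r2:Add3,r3:6
  c15: CDB Add1=0; issue SUB r1<-Add1  regs: r0:0,r1:Add1,r2:Add3,r3:6
  c16: CDB Add2=12  regs: r0:0,r1:Add1,r2:Add3,r3:6
  c17: -  regs: r0:0,r1:Add1,r2:Add3,r3:6

STATUS = VALUE 0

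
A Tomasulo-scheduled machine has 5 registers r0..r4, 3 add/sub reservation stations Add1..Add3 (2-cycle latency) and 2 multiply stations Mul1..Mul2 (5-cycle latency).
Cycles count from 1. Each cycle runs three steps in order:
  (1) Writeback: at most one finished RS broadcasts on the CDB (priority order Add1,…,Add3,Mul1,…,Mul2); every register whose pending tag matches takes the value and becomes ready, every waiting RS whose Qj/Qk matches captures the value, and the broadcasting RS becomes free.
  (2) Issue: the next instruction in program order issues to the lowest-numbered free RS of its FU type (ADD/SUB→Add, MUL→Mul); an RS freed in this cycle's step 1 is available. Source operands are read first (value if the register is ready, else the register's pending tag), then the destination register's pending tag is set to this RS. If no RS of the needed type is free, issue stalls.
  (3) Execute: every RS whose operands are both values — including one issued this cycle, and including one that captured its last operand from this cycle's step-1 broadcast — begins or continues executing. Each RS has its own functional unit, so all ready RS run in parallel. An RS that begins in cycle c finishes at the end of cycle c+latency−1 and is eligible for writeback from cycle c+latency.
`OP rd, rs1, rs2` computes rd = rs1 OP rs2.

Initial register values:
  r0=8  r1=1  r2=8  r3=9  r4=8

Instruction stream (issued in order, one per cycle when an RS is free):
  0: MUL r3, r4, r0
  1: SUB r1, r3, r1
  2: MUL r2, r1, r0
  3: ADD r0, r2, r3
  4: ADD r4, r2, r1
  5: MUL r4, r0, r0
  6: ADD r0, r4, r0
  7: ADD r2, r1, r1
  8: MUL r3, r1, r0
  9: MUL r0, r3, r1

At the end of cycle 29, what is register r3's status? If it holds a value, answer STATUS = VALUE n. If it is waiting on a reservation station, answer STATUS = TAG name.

cycle 1: issue MUL r3<-Mul1 // r0:8,r1:1,r2:8,r3:Mul1,r4:8
cycle 2: issue SUB r1<-Add1 // r0:8,r1:Add1,r2:8,r3:Mul1,r4:8
cycle 3: issue MUL r2<-Mul2 // r0:8,r1:Add1,r2:Mul2,r3:Mul1,r4:8
cycle 4: issue ADD r0<-Add2 // r0:Add2,r1:Add1,r2:Mul2,r3:Mul1,r4:8
cycle 5: issue ADD r4<-Add3 // r0:Add2,r1:Add1,r2:Mul2,r3:Mul1,r4:Add3
cycle 6: CDB Mul1=64; issue MUL r4<-Mul1 // r0:Add2,r1:Add1,r2:Mul2,r3:64,r4:Mul1
cycle 7: stall // r0:Add2,r1:Add1,r2:Mul2,r3:64,r4:Mul1
cycle 8: CDB Add1=63; issue ADD r0<-Add1 // r0:Add1,r1:63,r2:Mul2,r3:64,r4:Mul1
cycle 9: stall // r0:Add1,r1:63,r2:Mul2,r3:64,r4:Mul1
cycle 10: stall // r0:Add1,r1:63,r2:Mul2,r3:64,r4:Mul1
cycle 11: stall // r0:Add1,r1:63,r2:Mul2,r3:64,r4:Mul1
cycle 12: stall // r0:Add1,r1:63,r2:Mul2,r3:64,r4:Mul1
cycle 13: CDB Mul2=504; stall // r0:Add1,r1:63,r2:504,r3:64,r4:Mul1
cycle 14: stall // r0:Add1,r1:63,r2:504,r3:64,r4:Mul1
cycle 15: CDB Add2=568; issue ADD r2<-Add2 // r0:Add1,r1:63,r2:Add2,r3:64,r4:Mul1
cycle 16: CDB Add3=567; issue MUL r3<-Mul2 // r0:Add1,r1:63,r2:Add2,r3:Mul2,r4:Mul1
cycle 17: CDB Add2=126; stall // r0:Add1,r1:63,r2:126,r3:Mul2,r4:Mul1
cycle 18: stall // r0:Add1,r1:63,r2:126,r3:Mul2,r4:Mul1
cycle 19: stall // r0:Add1,r1:63,r2:126,r3:Mul2,r4:Mul1
cycle 20: CDB Mul1=322624; issue MUL r0<-Mul1 // r0:Mul1,r1:63,r2:126,r3:Mul2,r4:322624
cycle 21: - // r0:Mul1,r1:63,r2:126,r3:Mul2,r4:322624
cycle 22: CDB Add1=323192 // r0:Mul1,r1:63,r2:126,r3:Mul2,r4:322624
cycle 23: - // r0:Mul1,r1:63,r2:126,r3:Mul2,r4:322624
cycle 24: - // r0:Mul1,r1:63,r2:126,r3:Mul2,r4:322624
cycle 25: - // r0:Mul1,r1:63,r2:126,r3:Mul2,r4:322624
cycle 26: - // r0:Mul1,r1:63,r2:126,r3:Mul2,r4:322624
cycle 27: CDB Mul2=20361096 // r0:Mul1,r1:63,r2:126,r3:20361096,r4:322624
cycle 28: - // r0:Mul1,r1:63,r2:126,r3:20361096,r4:322624
cycle 29: - // r0:Mul1,r1:63,r2:126,r3:20361096,r4:322624

STATUS = VALUE 20361096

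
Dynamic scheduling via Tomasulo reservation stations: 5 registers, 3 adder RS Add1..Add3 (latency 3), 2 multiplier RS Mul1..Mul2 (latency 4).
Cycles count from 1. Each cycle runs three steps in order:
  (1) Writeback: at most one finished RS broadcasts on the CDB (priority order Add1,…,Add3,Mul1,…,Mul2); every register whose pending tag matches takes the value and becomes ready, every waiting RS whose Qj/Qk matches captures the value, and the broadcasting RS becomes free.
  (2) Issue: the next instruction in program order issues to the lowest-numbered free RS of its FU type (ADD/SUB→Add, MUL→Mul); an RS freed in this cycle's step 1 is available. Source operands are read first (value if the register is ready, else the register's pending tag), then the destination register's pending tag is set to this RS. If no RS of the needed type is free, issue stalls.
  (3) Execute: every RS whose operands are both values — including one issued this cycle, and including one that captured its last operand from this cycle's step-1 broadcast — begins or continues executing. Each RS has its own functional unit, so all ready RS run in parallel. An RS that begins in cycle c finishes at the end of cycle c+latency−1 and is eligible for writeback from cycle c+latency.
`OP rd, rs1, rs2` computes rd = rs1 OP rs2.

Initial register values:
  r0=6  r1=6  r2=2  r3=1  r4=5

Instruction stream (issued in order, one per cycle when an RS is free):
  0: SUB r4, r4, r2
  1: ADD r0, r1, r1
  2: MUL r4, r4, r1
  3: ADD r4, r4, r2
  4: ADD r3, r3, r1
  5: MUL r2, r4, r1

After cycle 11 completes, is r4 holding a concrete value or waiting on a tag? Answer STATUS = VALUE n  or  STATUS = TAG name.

STATUS = TAG Add1

cycle 1: issue SUB r4<-Add1 // r0:6,r1:6,r2:2,r3:1,r4:Add1
cycle 2: issue ADD r0<-Add2 // r0:Add2,r1:6,r2:2,r3:1,r4:Add1
cycle 3: issue MUL r4<-Mul1 // r0:Add2,r1:6,r2:2,r3:1,r4:Mul1
cycle 4: CDB Add1=3; issue ADD r4<-Add1 // r0:Add2,r1:6,r2:2,r3:1,r4:Add1
cycle 5: CDB Add2=12; issue ADD r3<-Add2 // r0:12,r1:6,r2:2,r3:Add2,r4:Add1
cycle 6: issue MUL r2<-Mul2 // r0:12,r1:6,r2:Mul2,r3:Add2,r4:Add1
cycle 7: - // r0:12,r1:6,r2:Mul2,r3:Add2,r4:Add1
cycle 8: CDB Add2=7 // r0:12,r1:6,r2:Mul2,r3:7,r4:Add1
cycle 9: CDB Mul1=18 // r0:12,r1:6,r2:Mul2,r3:7,r4:Add1
cycle 10: - // r0:12,r1:6,r2:Mul2,r3:7,r4:Add1
cycle 11: - // r0:12,r1:6,r2:Mul2,r3:7,r4:Add1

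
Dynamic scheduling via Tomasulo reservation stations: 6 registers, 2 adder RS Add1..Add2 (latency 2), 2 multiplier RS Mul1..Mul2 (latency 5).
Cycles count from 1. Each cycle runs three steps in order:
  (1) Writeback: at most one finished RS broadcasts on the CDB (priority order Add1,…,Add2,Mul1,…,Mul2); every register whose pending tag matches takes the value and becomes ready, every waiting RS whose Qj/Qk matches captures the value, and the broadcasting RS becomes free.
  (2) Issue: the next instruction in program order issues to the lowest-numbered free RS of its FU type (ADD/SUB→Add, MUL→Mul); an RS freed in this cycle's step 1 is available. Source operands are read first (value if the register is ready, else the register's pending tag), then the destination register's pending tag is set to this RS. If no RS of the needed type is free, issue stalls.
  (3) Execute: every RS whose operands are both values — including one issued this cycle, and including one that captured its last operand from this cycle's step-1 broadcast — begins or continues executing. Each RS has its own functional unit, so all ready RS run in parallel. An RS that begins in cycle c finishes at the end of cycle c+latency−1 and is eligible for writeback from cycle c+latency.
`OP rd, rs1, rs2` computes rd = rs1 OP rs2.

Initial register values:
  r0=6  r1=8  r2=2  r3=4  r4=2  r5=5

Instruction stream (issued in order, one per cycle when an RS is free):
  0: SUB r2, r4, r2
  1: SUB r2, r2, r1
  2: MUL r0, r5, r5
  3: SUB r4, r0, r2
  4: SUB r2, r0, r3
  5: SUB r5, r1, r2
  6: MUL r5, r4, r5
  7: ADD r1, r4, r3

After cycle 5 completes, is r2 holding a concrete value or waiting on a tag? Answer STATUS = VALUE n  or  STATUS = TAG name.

STATUS = TAG Add2

c1: issue SUB r2<-Add1 | r0:6,r1:8,r2:Add1,r3:4,r4:2,r5:5
c2: issue SUB r2<-Add2 | r0:6,r1:8,r2:Add2,r3:4,r4:2,r5:5
c3: CDB Add1=0; issue MUL r0<-Mul1 | r0:Mul1,r1:8,r2:Add2,r3:4,r4:2,r5:5
c4: issue SUB r4<-Add1 | r0:Mul1,r1:8,r2:Add2,r3:4,r4:Add1,r5:5
c5: CDB Add2=-8; issue SUB r2<-Add2 | r0:Mul1,r1:8,r2:Add2,r3:4,r4:Add1,r5:5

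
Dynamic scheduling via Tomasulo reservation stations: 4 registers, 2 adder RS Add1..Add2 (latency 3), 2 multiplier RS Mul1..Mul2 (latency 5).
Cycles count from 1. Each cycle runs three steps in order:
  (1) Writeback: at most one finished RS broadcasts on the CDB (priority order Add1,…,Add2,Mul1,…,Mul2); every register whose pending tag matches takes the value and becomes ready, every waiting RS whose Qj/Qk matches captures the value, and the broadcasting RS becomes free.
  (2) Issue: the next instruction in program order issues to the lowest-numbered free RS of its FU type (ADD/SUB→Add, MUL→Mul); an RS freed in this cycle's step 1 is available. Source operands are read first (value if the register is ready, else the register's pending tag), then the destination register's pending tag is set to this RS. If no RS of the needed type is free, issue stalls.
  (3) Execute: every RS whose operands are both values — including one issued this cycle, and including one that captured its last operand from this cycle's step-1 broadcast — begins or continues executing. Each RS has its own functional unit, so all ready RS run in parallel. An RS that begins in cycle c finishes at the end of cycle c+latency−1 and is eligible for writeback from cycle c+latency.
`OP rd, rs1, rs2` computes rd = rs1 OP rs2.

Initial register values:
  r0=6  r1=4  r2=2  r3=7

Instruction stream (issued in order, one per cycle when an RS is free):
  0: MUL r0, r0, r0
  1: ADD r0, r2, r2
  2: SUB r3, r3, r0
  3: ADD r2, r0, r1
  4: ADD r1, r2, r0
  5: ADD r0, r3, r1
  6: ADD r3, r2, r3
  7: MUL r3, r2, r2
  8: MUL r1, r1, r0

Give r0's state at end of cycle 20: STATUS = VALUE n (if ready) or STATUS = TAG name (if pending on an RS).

c1: issue MUL r0<-Mul1 | r0:Mul1,r1:4,r2:2,r3:7
c2: issue ADD r0<-Add1 | r0:Add1,r1:4,r2:2,r3:7
c3: issue SUB r3<-Add2 | r0:Add1,r1:4,r2:2,r3:Add2
c4: stall | r0:Add1,r1:4,r2:2,r3:Add2
c5: CDB Add1=4; issue ADD r2<-Add1 | r0:4,r1:4,r2:Add1,r3:Add2
c6: CDB Mul1=36; stall | r0:4,r1:4,r2:Add1,r3:Add2
c7: stall | r0:4,r1:4,r2:Add1,r3:Add2
c8: CDB Add1=8; issue ADD r1<-Add1 | r0:4,r1:Add1,r2:8,r3:Add2
c9: CDB Add2=3; issue ADD r0<-Add2 | r0:Add2,r1:Add1,r2:8,r3:3
c10: stall | r0:Add2,r1:Add1,r2:8,r3:3
c11: CDB Add1=12; issue ADD r3<-Add1 | r0:Add2,r1:12,r2:8,r3:Add1
c12: issue MUL r3<-Mul1 | r0:Add2,r1:12,r2:8,r3:Mul1
c13: issue MUL r1<-Mul2 | r0:Add2,r1:Mul2,r2:8,r3:Mul1
c14: CDB Add1=11 | r0:Add2,r1:Mul2,r2:8,r3:Mul1
c15: CDB Add2=15 | r0:15,r1:Mul2,r2:8,r3:Mul1
c16: - | r0:15,r1:Mul2,r2:8,r3:Mul1
c17: CDB Mul1=64 | r0:15,r1:Mul2,r2:8,r3:64
c18: - | r0:15,r1:Mul2,r2:8,r3:64
c19: - | r0:15,r1:Mul2,r2:8,r3:64
c20: CDB Mul2=180 | r0:15,r1:180,r2:8,r3:64

STATUS = VALUE 15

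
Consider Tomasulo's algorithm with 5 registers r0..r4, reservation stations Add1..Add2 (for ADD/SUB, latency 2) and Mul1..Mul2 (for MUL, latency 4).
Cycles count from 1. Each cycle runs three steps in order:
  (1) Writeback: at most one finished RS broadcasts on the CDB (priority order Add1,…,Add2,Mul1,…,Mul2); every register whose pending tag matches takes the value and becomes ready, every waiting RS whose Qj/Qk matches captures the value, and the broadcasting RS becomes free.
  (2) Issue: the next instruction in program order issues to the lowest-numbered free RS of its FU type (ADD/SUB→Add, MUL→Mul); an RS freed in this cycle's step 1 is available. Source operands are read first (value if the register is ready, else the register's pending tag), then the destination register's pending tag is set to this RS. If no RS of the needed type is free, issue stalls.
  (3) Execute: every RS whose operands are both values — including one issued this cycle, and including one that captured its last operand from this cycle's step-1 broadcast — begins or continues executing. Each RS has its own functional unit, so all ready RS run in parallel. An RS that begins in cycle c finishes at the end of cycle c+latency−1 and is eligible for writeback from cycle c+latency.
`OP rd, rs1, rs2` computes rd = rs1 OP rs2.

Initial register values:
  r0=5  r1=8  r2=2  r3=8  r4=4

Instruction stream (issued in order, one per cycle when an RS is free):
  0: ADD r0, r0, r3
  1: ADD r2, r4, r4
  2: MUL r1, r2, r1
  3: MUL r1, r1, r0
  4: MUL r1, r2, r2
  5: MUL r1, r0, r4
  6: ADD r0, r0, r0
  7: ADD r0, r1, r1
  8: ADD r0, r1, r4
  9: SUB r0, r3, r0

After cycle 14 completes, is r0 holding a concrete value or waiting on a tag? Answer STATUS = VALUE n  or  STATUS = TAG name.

  c1: issue ADD r0<-Add1  regs: r0:Add1,r1:8,r2:2,r3:8,r4:4
  c2: issue ADD r2<-Add2  regs: r0:Add1,r1:8,r2:Add2,r3:8,r4:4
  c3: CDB Add1=13; issue MUL r1<-Mul1  regs: r0:13,r1:Mul1,r2:Add2,r3:8,r4:4
  c4: CDB Add2=8; issue MUL r1<-Mul2  regs: r0:13,r1:Mul2,r2:8,r3:8,r4:4
  c5: stall  regs: r0:13,r1:Mul2,r2:8,r3:8,r4:4
  c6: stall  regs: r0:13,r1:Mul2,r2:8,r3:8,r4:4
  c7: stall  regs: r0:13,r1:Mul2,r2:8,r3:8,r4:4
  c8: CDB Mul1=64; issue MUL r1<-Mul1  regs: r0:13,r1:Mul1,r2:8,r3:8,r4:4
  c9: stall  regs: r0:13,r1:Mul1,r2:8,r3:8,r4:4
  c10: stall  regs: r0:13,r1:Mul1,r2:8,r3:8,r4:4
  c11: stall  regs: r0:13,r1:Mul1,r2:8,r3:8,r4:4
  c12: CDB Mul1=64; issue MUL r1<-Mul1  regs: r0:13,r1:Mul1,r2:8,r3:8,r4:4
  c13: CDB Mul2=832; issue ADD r0<-Add1  regs: r0:Add1,r1:Mul1,r2:8,r3:8,r4:4
  c14: issue ADD r0<-Add2  regs: r0:Add2,r1:Mul1,r2:8,r3:8,r4:4

STATUS = TAG Add2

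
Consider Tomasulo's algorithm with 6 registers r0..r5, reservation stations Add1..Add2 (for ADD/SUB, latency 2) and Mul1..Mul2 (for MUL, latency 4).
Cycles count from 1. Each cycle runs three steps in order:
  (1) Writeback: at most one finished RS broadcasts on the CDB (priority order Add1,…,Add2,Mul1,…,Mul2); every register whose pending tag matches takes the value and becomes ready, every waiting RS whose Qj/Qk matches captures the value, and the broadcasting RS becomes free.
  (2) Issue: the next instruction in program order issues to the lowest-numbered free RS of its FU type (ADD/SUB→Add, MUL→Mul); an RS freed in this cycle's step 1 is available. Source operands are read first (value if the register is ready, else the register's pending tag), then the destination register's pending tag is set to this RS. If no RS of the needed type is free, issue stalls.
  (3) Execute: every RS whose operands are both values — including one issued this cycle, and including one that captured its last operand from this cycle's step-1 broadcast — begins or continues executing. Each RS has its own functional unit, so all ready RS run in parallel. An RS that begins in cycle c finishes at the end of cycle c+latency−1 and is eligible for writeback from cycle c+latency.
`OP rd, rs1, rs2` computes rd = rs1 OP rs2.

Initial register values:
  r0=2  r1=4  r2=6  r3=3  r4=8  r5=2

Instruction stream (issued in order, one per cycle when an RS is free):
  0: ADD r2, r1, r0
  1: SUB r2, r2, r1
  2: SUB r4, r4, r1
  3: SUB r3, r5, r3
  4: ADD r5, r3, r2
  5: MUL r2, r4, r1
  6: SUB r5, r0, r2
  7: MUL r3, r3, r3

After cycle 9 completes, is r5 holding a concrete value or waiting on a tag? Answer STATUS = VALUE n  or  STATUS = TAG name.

STATUS = TAG Add1

  c1: issue ADD r2<-Add1  regs: r0:2,r1:4,r2:Add1,r3:3,r4:8,r5:2
  c2: issue SUB r2<-Add2  regs: r0:2,r1:4,r2:Add2,r3:3,r4:8,r5:2
  c3: CDB Add1=6; issue SUB r4<-Add1  regs: r0:2,r1:4,r2:Add2,r3:3,r4:Add1,r5:2
  c4: stall  regs: r0:2,r1:4,r2:Add2,r3:3,r4:Add1,r5:2
  c5: CDB Add1=4; issue SUB r3<-Add1  regs: r0:2,r1:4,r2:Add2,r3:Add1,r4:4,r5:2
  c6: CDB Add2=2; issue ADD r5<-Add2  regs: r0:2,r1:4,r2:2,r3:Add1,r4:4,r5:Add2
  c7: CDB Add1=-1; issue MUL r2<-Mul1  regs: r0:2,r1:4,r2:Mul1,r3:-1,r4:4,r5:Add2
  c8: issue SUB r5<-Add1  regs: r0:2,r1:4,r2:Mul1,r3:-1,r4:4,r5:Add1
  c9: CDB Add2=1; issue MUL r3<-Mul2  regs: r0:2,r1:4,r2:Mul1,r3:Mul2,r4:4,r5:Add1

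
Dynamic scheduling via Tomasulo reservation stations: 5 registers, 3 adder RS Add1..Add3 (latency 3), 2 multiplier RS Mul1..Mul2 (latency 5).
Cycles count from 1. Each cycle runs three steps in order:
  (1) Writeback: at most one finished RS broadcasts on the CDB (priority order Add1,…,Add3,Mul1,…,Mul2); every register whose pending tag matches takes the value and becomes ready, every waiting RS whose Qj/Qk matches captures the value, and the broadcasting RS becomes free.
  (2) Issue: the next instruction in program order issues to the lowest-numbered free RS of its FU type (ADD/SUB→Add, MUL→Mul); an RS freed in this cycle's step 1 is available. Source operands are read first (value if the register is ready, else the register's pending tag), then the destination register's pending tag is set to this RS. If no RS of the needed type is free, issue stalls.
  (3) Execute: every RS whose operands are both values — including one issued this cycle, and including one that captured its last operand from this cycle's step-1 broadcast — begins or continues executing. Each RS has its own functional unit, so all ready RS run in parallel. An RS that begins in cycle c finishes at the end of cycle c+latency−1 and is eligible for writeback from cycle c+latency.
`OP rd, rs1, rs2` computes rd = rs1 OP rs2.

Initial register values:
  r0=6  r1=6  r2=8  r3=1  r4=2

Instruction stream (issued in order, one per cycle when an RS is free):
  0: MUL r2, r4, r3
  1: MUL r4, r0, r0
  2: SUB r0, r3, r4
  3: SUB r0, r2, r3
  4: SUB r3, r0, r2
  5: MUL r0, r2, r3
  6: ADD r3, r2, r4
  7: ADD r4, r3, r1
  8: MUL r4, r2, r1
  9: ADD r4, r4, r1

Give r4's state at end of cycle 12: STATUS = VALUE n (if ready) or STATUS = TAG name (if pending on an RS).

  c1: issue MUL r2<-Mul1  regs: r0:6,r1:6,r2:Mul1,r3:1,r4:2
  c2: issue MUL r4<-Mul2  regs: r0:6,r1:6,r2:Mul1,r3:1,r4:Mul2
  c3: issue SUB r0<-Add1  regs: r0:Add1,r1:6,r2:Mul1,r3:1,r4:Mul2
  c4: issue SUB r0<-Add2  regs: r0:Add2,r1:6,r2:Mul1,r3:1,r4:Mul2
  c5: issue SUB r3<-Add3  regs: r0:Add2,r1:6,r2:Mul1,r3:Add3,r4:Mul2
  c6: CDB Mul1=2; issue MUL r0<-Mul1  regs: r0:Mul1,r1:6,r2:2,r3:Add3,r4:Mul2
  c7: CDB Mul2=36; stall  regs: r0:Mul1,r1:6,r2:2,r3:Add3,r4:36
  c8: stall  regs: r0:Mul1,r1:6,r2:2,r3:Add3,r4:36
  c9: CDB Add2=1; issue ADD r3<-Add2  regs: r0:Mul1,r1:6,r2:2,r3:Add2,r4:36
  c10: CDB Add1=-35; issue ADD r4<-Add1  regs: r0:Mul1,r1:6,r2:2,r3:Add2,r4:Add1
  c11: issue MUL r4<-Mul2  regs: r0:Mul1,r1:6,r2:2,r3:Add2,r4:Mul2
  c12: CDB Add2=38; issue ADD r4<-Add2  regs: r0:Mul1,r1:6,r2:2,r3:38,r4:Add2

STATUS = TAG Add2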